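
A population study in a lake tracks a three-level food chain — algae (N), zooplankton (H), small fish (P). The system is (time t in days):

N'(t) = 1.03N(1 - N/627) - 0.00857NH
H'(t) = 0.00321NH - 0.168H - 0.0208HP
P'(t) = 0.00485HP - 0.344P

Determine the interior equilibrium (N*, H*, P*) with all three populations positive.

From dP/dt = 0: 0.00485H* = 0.344, so H* = 70.9.
From dN/dt = 0: 1.03(1 - N*/627) = 0.00857·70.9, giving N* = 627·(1 - 0.59) = 257.
From dH/dt = 0: 0.00321·257 - 0.168 = 0.0208P*, so P* = 0.657/0.0208 = 31.6.

N* ≈ 257, H* ≈ 70.9, P* ≈ 31.6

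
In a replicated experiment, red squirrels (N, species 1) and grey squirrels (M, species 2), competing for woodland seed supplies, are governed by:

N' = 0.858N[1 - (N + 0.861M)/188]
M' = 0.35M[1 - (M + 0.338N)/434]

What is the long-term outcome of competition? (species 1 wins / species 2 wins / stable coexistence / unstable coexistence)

Compare the nullcline intercepts: K1/α12 = 188/0.861 = 218 < K2 = 434; K2/α21 = 434/0.338 = 1280 > K1 = 188.
Since the inequalities point opposite ways, species 2 can invade but species 1 cannot.

species 2 excludes species 1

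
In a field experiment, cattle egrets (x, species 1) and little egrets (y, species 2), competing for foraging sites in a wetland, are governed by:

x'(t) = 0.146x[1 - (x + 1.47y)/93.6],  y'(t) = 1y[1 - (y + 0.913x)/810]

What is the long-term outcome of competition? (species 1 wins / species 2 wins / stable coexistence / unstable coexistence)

Compare the nullcline intercepts: K1/α12 = 93.6/1.47 = 63.7 < K2 = 810; K2/α21 = 810/0.913 = 887 > K1 = 93.6.
Since the inequalities point opposite ways, species 2 can invade but species 1 cannot.

species 2 excludes species 1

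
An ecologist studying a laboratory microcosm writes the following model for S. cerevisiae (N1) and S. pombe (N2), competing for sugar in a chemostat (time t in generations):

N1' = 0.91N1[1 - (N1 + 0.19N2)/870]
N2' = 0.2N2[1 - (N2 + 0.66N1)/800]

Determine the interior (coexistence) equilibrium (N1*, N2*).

Setting both brackets to zero gives the nullclines N1 + 0.19N2 = 870 and 0.66N1 + N2 = 800.
Substituting N2 = 800 - 0.66N1 into the first: N1(1 - 0.19·0.66) = 870 - 0.19·800.
So N1* = 718/0.875 = 821, and then N2* = 800 - 0.66·821 = 258.

N1* ≈ 821, N2* ≈ 258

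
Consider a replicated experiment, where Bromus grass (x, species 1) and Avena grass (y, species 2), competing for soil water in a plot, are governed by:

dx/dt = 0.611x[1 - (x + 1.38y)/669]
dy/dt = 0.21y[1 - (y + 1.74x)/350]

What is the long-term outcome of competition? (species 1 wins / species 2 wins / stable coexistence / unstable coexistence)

Compare the nullcline intercepts: K1/α12 = 669/1.38 = 485 > K2 = 350; K2/α21 = 350/1.74 = 201 < K1 = 669.
Since the inequalities point opposite ways, species 1 can invade but species 2 cannot.

species 1 excludes species 2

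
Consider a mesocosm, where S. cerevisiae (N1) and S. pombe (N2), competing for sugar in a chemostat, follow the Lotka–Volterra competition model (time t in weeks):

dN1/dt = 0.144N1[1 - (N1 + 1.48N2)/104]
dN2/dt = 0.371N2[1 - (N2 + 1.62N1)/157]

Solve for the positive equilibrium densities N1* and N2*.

N1* ≈ 91.8, N2* ≈ 8.21

Setting both brackets to zero gives the nullclines N1 + 1.48N2 = 104 and 1.62N1 + N2 = 157.
Substituting N2 = 157 - 1.62N1 into the first: N1(1 - 1.48·1.62) = 104 - 1.48·157.
So N1* = -128/-1.4 = 91.8, and then N2* = 157 - 1.62·91.8 = 8.21.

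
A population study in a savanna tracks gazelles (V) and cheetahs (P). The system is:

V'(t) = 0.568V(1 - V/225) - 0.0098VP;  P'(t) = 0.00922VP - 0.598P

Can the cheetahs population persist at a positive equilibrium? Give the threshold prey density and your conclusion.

Threshold V = 64.9; K > 64.9, so yes, the predator persists.

The predator equation gives dP/dt > 0 only when V > 0.598/0.00922 = 64.9.
Without the predator, V → K = 225. Since 225 > 64.9, the predator can invade and persist.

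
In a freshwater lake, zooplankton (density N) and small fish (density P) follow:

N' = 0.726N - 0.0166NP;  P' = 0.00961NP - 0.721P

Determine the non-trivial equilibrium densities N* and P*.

Set dP/dt = 0 with P > 0: 0.00961N - 0.721 = 0, so N* = 0.721/0.00961 = 75.
Set dN/dt = 0 with N > 0: 0.726 - 0.0166P = 0, so P* = 0.726/0.0166 = 43.7.

N* ≈ 75, P* ≈ 43.7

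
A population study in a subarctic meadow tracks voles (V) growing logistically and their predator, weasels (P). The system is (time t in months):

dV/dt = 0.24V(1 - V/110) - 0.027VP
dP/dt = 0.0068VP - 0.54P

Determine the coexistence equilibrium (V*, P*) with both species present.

From dP/dt = 0 with P > 0: 0.0068V* = 0.54, so V* = 79.4.
Substitute into dV/dt = 0: 0.24(1 - 79.4/110) = 0.027P*.
The bracket is 0.278, giving P* = 0.0667/0.027 = 2.47.

V* ≈ 79.4, P* ≈ 2.47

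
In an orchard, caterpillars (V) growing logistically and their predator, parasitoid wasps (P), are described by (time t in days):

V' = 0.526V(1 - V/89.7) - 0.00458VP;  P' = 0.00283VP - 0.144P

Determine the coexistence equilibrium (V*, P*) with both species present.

V* ≈ 50.9, P* ≈ 49.7

From dP/dt = 0 with P > 0: 0.00283V* = 0.144, so V* = 50.9.
Substitute into dV/dt = 0: 0.526(1 - 50.9/89.7) = 0.00458P*.
The bracket is 0.433, giving P* = 0.228/0.00458 = 49.7.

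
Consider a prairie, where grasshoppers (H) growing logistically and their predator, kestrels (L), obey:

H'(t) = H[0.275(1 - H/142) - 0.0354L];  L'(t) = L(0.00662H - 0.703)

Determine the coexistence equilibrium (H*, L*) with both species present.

From dL/dt = 0 with L > 0: 0.00662H* = 0.703, so H* = 106.
Substitute into dH/dt = 0: 0.275(1 - 106/142) = 0.0354L*.
The bracket is 0.252, giving L* = 0.0693/0.0354 = 1.96.

H* ≈ 106, L* ≈ 1.96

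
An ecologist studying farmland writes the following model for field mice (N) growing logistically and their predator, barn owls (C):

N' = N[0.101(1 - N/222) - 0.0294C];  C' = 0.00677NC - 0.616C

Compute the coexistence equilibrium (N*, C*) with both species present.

N* ≈ 91, C* ≈ 2.03

From dC/dt = 0 with C > 0: 0.00677N* = 0.616, so N* = 91.
Substitute into dN/dt = 0: 0.101(1 - 91/222) = 0.0294C*.
The bracket is 0.59, giving C* = 0.0596/0.0294 = 2.03.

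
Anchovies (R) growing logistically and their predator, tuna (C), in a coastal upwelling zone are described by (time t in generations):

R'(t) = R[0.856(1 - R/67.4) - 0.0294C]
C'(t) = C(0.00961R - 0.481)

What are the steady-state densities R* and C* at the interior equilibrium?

R* ≈ 50.1, C* ≈ 7.49

From dC/dt = 0 with C > 0: 0.00961R* = 0.481, so R* = 50.1.
Substitute into dR/dt = 0: 0.856(1 - 50.1/67.4) = 0.0294C*.
The bracket is 0.257, giving C* = 0.22/0.0294 = 7.49.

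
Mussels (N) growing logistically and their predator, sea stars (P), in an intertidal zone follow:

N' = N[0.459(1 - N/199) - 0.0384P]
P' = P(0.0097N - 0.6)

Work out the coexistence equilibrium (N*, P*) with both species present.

N* ≈ 61.9, P* ≈ 8.24

From dP/dt = 0 with P > 0: 0.0097N* = 0.6, so N* = 61.9.
Substitute into dN/dt = 0: 0.459(1 - 61.9/199) = 0.0384P*.
The bracket is 0.689, giving P* = 0.316/0.0384 = 8.24.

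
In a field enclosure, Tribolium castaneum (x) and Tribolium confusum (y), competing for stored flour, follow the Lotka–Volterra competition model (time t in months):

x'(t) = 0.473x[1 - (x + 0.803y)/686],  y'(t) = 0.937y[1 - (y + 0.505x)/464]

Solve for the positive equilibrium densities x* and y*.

x* ≈ 527, y* ≈ 198

Setting both brackets to zero gives the nullclines x + 0.803y = 686 and 0.505x + y = 464.
Substituting y = 464 - 0.505x into the first: x(1 - 0.803·0.505) = 686 - 0.803·464.
So x* = 313/0.594 = 527, and then y* = 464 - 0.505·527 = 198.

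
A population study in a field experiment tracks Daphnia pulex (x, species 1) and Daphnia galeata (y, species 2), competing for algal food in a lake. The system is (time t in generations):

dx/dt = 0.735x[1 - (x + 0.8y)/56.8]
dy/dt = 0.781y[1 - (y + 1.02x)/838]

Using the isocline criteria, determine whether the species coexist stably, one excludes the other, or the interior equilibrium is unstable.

Compare the nullcline intercepts: K1/α12 = 56.8/0.8 = 71 < K2 = 838; K2/α21 = 838/1.02 = 822 > K1 = 56.8.
Since the inequalities point opposite ways, species 2 can invade but species 1 cannot.

species 2 excludes species 1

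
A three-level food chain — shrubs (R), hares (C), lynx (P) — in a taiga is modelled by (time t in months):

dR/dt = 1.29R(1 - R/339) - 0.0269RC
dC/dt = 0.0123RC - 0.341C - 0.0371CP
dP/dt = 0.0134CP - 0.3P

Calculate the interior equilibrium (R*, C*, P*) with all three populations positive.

From dP/dt = 0: 0.0134C* = 0.3, so C* = 22.4.
From dR/dt = 0: 1.29(1 - R*/339) = 0.0269·22.4, giving R* = 339·(1 - 0.467) = 181.
From dC/dt = 0: 0.0123·181 - 0.341 = 0.0371P*, so P* = 1.88/0.0371 = 50.7.

R* ≈ 181, C* ≈ 22.4, P* ≈ 50.7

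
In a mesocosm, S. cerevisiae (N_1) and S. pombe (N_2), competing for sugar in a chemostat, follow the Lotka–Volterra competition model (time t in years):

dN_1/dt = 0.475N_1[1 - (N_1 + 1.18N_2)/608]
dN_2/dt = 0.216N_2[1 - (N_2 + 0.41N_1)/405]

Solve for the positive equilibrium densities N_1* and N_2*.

Setting both brackets to zero gives the nullclines N_1 + 1.18N_2 = 608 and 0.41N_1 + N_2 = 405.
Substituting N_2 = 405 - 0.41N_1 into the first: N_1(1 - 1.18·0.41) = 608 - 1.18·405.
So N_1* = 130/0.516 = 252, and then N_2* = 405 - 0.41·252 = 302.

N_1* ≈ 252, N_2* ≈ 302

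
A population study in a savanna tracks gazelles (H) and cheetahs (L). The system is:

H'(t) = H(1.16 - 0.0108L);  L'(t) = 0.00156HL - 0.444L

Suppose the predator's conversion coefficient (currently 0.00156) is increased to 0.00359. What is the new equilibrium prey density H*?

At the interior fixed point, setting dL/dt = 0 with L > 0 fixes H* = (predator death rate)/(HL coefficient) — independent of the other coefficients.
With the change, H* = 0.444/0.00359 = 124; it falls from 285.

H* ≈ 124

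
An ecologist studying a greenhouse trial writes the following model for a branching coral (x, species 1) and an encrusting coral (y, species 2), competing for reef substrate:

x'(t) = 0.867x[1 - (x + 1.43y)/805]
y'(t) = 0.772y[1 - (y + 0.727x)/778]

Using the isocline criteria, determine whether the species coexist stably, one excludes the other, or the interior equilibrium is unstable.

species 2 excludes species 1

Compare the nullcline intercepts: K1/α12 = 805/1.43 = 563 < K2 = 778; K2/α21 = 778/0.727 = 1070 > K1 = 805.
Since the inequalities point opposite ways, species 2 can invade but species 1 cannot.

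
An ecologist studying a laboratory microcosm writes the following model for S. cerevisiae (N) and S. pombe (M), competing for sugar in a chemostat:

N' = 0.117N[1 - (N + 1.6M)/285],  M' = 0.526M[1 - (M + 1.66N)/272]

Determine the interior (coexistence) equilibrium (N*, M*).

Setting both brackets to zero gives the nullclines N + 1.6M = 285 and 1.66N + M = 272.
Substituting M = 272 - 1.66N into the first: N(1 - 1.6·1.66) = 285 - 1.6·272.
So N* = -150/-1.66 = 90.7, and then M* = 272 - 1.66·90.7 = 121.

N* ≈ 90.7, M* ≈ 121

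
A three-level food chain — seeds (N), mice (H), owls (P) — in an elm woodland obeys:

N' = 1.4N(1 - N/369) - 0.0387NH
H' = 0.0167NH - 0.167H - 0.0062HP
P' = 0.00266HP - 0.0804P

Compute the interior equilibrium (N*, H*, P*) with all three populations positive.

N* ≈ 60.7, H* ≈ 30.2, P* ≈ 137

From dP/dt = 0: 0.00266H* = 0.0804, so H* = 30.2.
From dN/dt = 0: 1.4(1 - N*/369) = 0.0387·30.2, giving N* = 369·(1 - 0.836) = 60.7.
From dH/dt = 0: 0.0167·60.7 - 0.167 = 0.0062P*, so P* = 0.847/0.0062 = 137.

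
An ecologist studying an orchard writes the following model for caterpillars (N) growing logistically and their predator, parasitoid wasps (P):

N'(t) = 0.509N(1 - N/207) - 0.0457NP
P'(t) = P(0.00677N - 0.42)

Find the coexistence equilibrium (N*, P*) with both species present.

N* ≈ 62, P* ≈ 7.8

From dP/dt = 0 with P > 0: 0.00677N* = 0.42, so N* = 62.
Substitute into dN/dt = 0: 0.509(1 - 62/207) = 0.0457P*.
The bracket is 0.7, giving P* = 0.356/0.0457 = 7.8.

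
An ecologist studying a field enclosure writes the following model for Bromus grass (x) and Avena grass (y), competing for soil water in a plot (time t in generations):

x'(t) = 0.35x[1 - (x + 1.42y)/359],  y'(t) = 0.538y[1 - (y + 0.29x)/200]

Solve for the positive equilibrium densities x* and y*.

Setting both brackets to zero gives the nullclines x + 1.42y = 359 and 0.29x + y = 200.
Substituting y = 200 - 0.29x into the first: x(1 - 1.42·0.29) = 359 - 1.42·200.
So x* = 75/0.588 = 128, and then y* = 200 - 0.29·128 = 163.

x* ≈ 128, y* ≈ 163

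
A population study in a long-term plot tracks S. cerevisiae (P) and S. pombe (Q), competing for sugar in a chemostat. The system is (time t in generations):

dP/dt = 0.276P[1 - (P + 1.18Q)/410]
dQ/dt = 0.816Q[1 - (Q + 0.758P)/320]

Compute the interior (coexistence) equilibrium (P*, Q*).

Setting both brackets to zero gives the nullclines P + 1.18Q = 410 and 0.758P + Q = 320.
Substituting Q = 320 - 0.758P into the first: P(1 - 1.18·0.758) = 410 - 1.18·320.
So P* = 32.4/0.106 = 307, and then Q* = 320 - 0.758·307 = 87.3.

P* ≈ 307, Q* ≈ 87.3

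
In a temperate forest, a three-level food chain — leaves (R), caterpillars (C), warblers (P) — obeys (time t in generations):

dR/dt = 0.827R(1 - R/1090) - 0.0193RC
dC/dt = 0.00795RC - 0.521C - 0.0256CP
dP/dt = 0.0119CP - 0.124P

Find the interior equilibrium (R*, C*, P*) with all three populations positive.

R* ≈ 825, C* ≈ 10.4, P* ≈ 236

From dP/dt = 0: 0.0119C* = 0.124, so C* = 10.4.
From dR/dt = 0: 0.827(1 - R*/1090) = 0.0193·10.4, giving R* = 1090·(1 - 0.243) = 825.
From dC/dt = 0: 0.00795·825 - 0.521 = 0.0256P*, so P* = 6.04/0.0256 = 236.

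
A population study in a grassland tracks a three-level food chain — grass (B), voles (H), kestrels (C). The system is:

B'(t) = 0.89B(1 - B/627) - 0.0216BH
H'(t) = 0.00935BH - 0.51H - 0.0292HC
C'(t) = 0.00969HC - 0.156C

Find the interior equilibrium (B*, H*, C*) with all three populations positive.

B* ≈ 382, H* ≈ 16.1, C* ≈ 105

From dC/dt = 0: 0.00969H* = 0.156, so H* = 16.1.
From dB/dt = 0: 0.89(1 - B*/627) = 0.0216·16.1, giving B* = 627·(1 - 0.391) = 382.
From dH/dt = 0: 0.00935·382 - 0.51 = 0.0292C*, so C* = 3.06/0.0292 = 105.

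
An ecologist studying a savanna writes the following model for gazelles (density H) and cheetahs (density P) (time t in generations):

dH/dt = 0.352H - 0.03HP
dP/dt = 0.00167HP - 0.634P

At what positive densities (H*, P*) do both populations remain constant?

Set dP/dt = 0 with P > 0: 0.00167H - 0.634 = 0, so H* = 0.634/0.00167 = 380.
Set dH/dt = 0 with H > 0: 0.352 - 0.03P = 0, so P* = 0.352/0.03 = 11.7.

H* ≈ 380, P* ≈ 11.7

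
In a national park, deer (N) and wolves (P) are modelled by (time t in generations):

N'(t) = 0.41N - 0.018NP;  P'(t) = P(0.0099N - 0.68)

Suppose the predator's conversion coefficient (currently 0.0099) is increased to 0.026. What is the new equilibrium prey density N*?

At the interior fixed point, setting dP/dt = 0 with P > 0 fixes N* = (predator death rate)/(NP coefficient) — independent of the other coefficients.
With the change, N* = 0.68/0.026 = 26.2; it falls from 68.7.

N* ≈ 26.2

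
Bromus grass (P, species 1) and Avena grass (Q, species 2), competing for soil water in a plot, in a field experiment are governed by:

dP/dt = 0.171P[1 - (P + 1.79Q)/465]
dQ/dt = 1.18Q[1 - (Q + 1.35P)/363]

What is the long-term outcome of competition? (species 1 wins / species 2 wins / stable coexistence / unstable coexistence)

unstable coexistence (outcome depends on initial conditions)

Compare the nullcline intercepts: K1/α12 = 465/1.79 = 260 < K2 = 363; K2/α21 = 363/1.35 = 269 < K1 = 465.
Since both are reversed, neither can invade when rare; the interior point is a saddle.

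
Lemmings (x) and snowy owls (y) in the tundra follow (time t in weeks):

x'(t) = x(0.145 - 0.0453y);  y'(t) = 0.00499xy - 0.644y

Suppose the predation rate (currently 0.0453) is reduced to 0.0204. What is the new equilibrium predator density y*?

y* ≈ 7.11

At the interior fixed point, setting dx/dt = 0 with x > 0 fixes y* = (prey growth rate)/(xy coefficient) — independent of the other coefficients.
With the change, y* = 0.145/0.0204 = 7.11; it rises from 3.2.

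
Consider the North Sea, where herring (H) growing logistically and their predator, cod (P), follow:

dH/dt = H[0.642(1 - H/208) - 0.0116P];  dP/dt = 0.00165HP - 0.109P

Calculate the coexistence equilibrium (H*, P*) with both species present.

H* ≈ 66.1, P* ≈ 37.8

From dP/dt = 0 with P > 0: 0.00165H* = 0.109, so H* = 66.1.
Substitute into dH/dt = 0: 0.642(1 - 66.1/208) = 0.0116P*.
The bracket is 0.682, giving P* = 0.438/0.0116 = 37.8.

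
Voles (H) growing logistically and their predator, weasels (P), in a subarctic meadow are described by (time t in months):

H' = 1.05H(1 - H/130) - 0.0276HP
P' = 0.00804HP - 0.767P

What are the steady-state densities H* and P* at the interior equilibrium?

From dP/dt = 0 with P > 0: 0.00804H* = 0.767, so H* = 95.4.
Substitute into dH/dt = 0: 1.05(1 - 95.4/130) = 0.0276P*.
The bracket is 0.266, giving P* = 0.279/0.0276 = 10.1.

H* ≈ 95.4, P* ≈ 10.1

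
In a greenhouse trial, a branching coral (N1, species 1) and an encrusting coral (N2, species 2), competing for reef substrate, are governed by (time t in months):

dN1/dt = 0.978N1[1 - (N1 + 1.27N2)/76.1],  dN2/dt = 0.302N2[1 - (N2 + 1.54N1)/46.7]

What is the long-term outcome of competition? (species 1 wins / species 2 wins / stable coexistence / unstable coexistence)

Compare the nullcline intercepts: K1/α12 = 76.1/1.27 = 59.9 > K2 = 46.7; K2/α21 = 46.7/1.54 = 30.3 < K1 = 76.1.
Since the inequalities point opposite ways, species 1 can invade but species 2 cannot.

species 1 excludes species 2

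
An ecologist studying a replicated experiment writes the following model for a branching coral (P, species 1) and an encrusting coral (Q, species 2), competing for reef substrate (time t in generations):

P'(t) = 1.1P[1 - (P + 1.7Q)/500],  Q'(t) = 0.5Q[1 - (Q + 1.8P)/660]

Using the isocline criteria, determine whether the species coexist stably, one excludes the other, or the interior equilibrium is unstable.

unstable coexistence (outcome depends on initial conditions)

Compare the nullcline intercepts: K1/α12 = 500/1.7 = 294 < K2 = 660; K2/α21 = 660/1.8 = 367 < K1 = 500.
Since both are reversed, neither can invade when rare; the interior point is a saddle.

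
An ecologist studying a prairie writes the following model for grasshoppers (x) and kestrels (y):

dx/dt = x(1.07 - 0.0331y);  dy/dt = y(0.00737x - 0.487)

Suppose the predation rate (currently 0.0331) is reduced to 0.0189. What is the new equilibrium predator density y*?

y* ≈ 56.6

At the interior fixed point, setting dx/dt = 0 with x > 0 fixes y* = (prey growth rate)/(xy coefficient) — independent of the other coefficients.
With the change, y* = 1.07/0.0189 = 56.6; it rises from 32.3.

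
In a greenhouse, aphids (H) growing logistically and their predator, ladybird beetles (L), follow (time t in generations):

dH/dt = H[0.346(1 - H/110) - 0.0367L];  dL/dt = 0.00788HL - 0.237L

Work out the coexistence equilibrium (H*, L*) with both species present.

From dL/dt = 0 with L > 0: 0.00788H* = 0.237, so H* = 30.1.
Substitute into dH/dt = 0: 0.346(1 - 30.1/110) = 0.0367L*.
The bracket is 0.727, giving L* = 0.251/0.0367 = 6.85.

H* ≈ 30.1, L* ≈ 6.85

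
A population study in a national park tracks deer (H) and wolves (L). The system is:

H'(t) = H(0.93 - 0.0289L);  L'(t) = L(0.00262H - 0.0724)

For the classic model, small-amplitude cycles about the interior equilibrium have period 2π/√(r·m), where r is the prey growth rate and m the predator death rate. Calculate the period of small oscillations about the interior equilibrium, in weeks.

Here r = 0.93 and m = 0.0724, so r·m = 0.0673.
ω = √0.0673 = 0.259 per week, hence T = 2π/ω ≈ 24.2 weeks.

T ≈ 24.2 weeks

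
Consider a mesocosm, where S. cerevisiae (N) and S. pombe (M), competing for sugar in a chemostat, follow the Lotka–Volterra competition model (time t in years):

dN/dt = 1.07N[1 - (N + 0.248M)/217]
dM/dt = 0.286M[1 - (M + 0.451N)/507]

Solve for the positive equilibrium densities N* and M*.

Setting both brackets to zero gives the nullclines N + 0.248M = 217 and 0.451N + M = 507.
Substituting M = 507 - 0.451N into the first: N(1 - 0.248·0.451) = 217 - 0.248·507.
So N* = 91.3/0.888 = 103, and then M* = 507 - 0.451·103 = 461.

N* ≈ 103, M* ≈ 461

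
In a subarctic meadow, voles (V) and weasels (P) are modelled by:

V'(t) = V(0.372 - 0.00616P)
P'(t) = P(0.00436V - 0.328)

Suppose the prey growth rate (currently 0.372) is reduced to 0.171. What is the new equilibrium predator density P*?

P* ≈ 27.8

At the interior fixed point, setting dV/dt = 0 with V > 0 fixes P* = (prey growth rate)/(VP coefficient) — independent of the other coefficients.
With the change, P* = 0.171/0.00616 = 27.8; it falls from 60.4.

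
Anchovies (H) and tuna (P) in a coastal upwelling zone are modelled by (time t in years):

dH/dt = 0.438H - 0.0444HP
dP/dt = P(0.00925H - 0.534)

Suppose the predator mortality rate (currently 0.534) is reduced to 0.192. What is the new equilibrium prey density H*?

At the interior fixed point, setting dP/dt = 0 with P > 0 fixes H* = (predator death rate)/(HP coefficient) — independent of the other coefficients.
With the change, H* = 0.192/0.00925 = 20.8; it falls from 57.7.

H* ≈ 20.8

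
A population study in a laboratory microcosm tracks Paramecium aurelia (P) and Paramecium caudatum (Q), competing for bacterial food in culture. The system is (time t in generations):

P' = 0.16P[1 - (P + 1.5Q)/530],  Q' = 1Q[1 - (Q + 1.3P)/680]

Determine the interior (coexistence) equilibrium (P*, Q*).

Setting both brackets to zero gives the nullclines P + 1.5Q = 530 and 1.3P + Q = 680.
Substituting Q = 680 - 1.3P into the first: P(1 - 1.5·1.3) = 530 - 1.5·680.
So P* = -490/-0.95 = 516, and then Q* = 680 - 1.3·516 = 9.47.

P* ≈ 516, Q* ≈ 9.47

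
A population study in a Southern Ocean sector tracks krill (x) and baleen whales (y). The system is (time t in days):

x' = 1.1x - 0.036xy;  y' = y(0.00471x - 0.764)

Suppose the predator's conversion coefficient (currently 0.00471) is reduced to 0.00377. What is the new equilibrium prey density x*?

x* ≈ 203

At the interior fixed point, setting dy/dt = 0 with y > 0 fixes x* = (predator death rate)/(xy coefficient) — independent of the other coefficients.
With the change, x* = 0.764/0.00377 = 203; it rises from 162.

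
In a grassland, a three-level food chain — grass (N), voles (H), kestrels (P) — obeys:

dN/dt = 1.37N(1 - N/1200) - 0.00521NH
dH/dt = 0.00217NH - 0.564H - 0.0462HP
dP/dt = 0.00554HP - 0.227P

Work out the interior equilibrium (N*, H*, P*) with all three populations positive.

From dP/dt = 0: 0.00554H* = 0.227, so H* = 41.
From dN/dt = 0: 1.37(1 - N*/1200) = 0.00521·41, giving N* = 1200·(1 - 0.156) = 1010.
From dH/dt = 0: 0.00217·1010 - 0.564 = 0.0462P*, so P* = 1.63/0.0462 = 35.4.

N* ≈ 1010, H* ≈ 41, P* ≈ 35.4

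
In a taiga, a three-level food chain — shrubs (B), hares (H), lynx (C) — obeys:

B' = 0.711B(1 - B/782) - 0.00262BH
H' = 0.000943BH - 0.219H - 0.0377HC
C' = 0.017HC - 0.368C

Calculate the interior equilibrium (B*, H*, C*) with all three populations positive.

B* ≈ 720, H* ≈ 21.6, C* ≈ 12.2

From dC/dt = 0: 0.017H* = 0.368, so H* = 21.6.
From dB/dt = 0: 0.711(1 - B*/782) = 0.00262·21.6, giving B* = 782·(1 - 0.0798) = 720.
From dH/dt = 0: 0.000943·720 - 0.219 = 0.0377C*, so C* = 0.46/0.0377 = 12.2.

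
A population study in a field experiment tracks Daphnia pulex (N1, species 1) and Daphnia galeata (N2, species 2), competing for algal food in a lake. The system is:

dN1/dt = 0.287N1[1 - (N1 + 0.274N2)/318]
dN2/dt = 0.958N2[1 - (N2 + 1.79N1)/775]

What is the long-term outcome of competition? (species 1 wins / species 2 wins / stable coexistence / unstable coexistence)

Compare the nullcline intercepts: K1/α12 = 318/0.274 = 1160 > K2 = 775; K2/α21 = 775/1.79 = 433 > K1 = 318.
Since both inequalities hold, each species can invade when rare, so the interior equilibrium is stable.

stable coexistence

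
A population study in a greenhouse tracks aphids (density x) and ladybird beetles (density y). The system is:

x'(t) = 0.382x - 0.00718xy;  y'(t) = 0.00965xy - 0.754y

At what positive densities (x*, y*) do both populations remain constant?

Set dy/dt = 0 with y > 0: 0.00965x - 0.754 = 0, so x* = 0.754/0.00965 = 78.1.
Set dx/dt = 0 with x > 0: 0.382 - 0.00718y = 0, so y* = 0.382/0.00718 = 53.2.

x* ≈ 78.1, y* ≈ 53.2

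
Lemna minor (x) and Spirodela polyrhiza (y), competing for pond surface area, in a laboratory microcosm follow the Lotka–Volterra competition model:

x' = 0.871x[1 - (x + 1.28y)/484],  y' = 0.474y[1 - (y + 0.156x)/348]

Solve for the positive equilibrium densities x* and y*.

x* ≈ 48.2, y* ≈ 340

Setting both brackets to zero gives the nullclines x + 1.28y = 484 and 0.156x + y = 348.
Substituting y = 348 - 0.156x into the first: x(1 - 1.28·0.156) = 484 - 1.28·348.
So x* = 38.6/0.8 = 48.2, and then y* = 348 - 0.156·48.2 = 340.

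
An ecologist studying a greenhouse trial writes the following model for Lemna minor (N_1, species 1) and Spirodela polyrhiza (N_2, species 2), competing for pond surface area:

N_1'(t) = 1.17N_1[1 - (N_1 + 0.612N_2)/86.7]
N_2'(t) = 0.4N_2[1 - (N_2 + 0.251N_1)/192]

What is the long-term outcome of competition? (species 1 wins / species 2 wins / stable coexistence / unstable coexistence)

species 2 excludes species 1

Compare the nullcline intercepts: K1/α12 = 86.7/0.612 = 142 < K2 = 192; K2/α21 = 192/0.251 = 765 > K1 = 86.7.
Since the inequalities point opposite ways, species 2 can invade but species 1 cannot.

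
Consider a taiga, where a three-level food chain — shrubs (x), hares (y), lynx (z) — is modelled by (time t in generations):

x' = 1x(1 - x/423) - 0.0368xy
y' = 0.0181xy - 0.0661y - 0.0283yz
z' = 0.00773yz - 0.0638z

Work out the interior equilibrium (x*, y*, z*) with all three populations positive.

From dz/dt = 0: 0.00773y* = 0.0638, so y* = 8.25.
From dx/dt = 0: 1(1 - x*/423) = 0.0368·8.25, giving x* = 423·(1 - 0.304) = 295.
From dy/dt = 0: 0.0181·295 - 0.0661 = 0.0283z*, so z* = 5.26/0.0283 = 186.

x* ≈ 295, y* ≈ 8.25, z* ≈ 186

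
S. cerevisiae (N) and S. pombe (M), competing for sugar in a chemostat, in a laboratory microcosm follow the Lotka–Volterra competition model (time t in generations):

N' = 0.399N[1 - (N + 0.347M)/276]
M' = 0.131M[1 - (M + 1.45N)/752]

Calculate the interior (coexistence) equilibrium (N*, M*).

N* ≈ 30.3, M* ≈ 708

Setting both brackets to zero gives the nullclines N + 0.347M = 276 and 1.45N + M = 752.
Substituting M = 752 - 1.45N into the first: N(1 - 0.347·1.45) = 276 - 0.347·752.
So N* = 15.1/0.497 = 30.3, and then M* = 752 - 1.45·30.3 = 708.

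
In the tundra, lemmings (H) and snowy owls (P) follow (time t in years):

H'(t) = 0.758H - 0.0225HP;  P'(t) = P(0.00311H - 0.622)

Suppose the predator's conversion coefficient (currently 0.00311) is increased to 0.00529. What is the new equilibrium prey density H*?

H* ≈ 118

At the interior fixed point, setting dP/dt = 0 with P > 0 fixes H* = (predator death rate)/(HP coefficient) — independent of the other coefficients.
With the change, H* = 0.622/0.00529 = 118; it falls from 200.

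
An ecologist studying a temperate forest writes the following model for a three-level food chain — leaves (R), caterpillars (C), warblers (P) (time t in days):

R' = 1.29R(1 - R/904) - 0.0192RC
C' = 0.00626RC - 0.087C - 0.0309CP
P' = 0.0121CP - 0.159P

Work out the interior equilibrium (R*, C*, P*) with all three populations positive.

From dP/dt = 0: 0.0121C* = 0.159, so C* = 13.1.
From dR/dt = 0: 1.29(1 - R*/904) = 0.0192·13.1, giving R* = 904·(1 - 0.196) = 727.
From dC/dt = 0: 0.00626·727 - 0.087 = 0.0309P*, so P* = 4.47/0.0309 = 145.

R* ≈ 727, C* ≈ 13.1, P* ≈ 145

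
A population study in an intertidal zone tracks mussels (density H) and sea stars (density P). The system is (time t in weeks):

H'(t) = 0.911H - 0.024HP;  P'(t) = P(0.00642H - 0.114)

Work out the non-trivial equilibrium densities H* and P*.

H* ≈ 17.8, P* ≈ 38

Set dP/dt = 0 with P > 0: 0.00642H - 0.114 = 0, so H* = 0.114/0.00642 = 17.8.
Set dH/dt = 0 with H > 0: 0.911 - 0.024P = 0, so P* = 0.911/0.024 = 38.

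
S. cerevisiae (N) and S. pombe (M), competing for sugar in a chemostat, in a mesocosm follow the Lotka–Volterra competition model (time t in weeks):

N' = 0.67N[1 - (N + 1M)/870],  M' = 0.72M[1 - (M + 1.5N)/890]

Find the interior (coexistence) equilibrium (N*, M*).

Setting both brackets to zero gives the nullclines N + 1M = 870 and 1.5N + M = 890.
Substituting M = 890 - 1.5N into the first: N(1 - 1·1.5) = 870 - 1·890.
So N* = -20/-0.5 = 40, and then M* = 890 - 1.5·40 = 830.

N* ≈ 40, M* ≈ 830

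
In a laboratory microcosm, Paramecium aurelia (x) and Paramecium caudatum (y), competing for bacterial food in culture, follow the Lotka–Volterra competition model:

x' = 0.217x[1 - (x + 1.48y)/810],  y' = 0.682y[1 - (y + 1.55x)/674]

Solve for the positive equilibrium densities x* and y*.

x* ≈ 145, y* ≈ 449

Setting both brackets to zero gives the nullclines x + 1.48y = 810 and 1.55x + y = 674.
Substituting y = 674 - 1.55x into the first: x(1 - 1.48·1.55) = 810 - 1.48·674.
So x* = -188/-1.29 = 145, and then y* = 674 - 1.55·145 = 449.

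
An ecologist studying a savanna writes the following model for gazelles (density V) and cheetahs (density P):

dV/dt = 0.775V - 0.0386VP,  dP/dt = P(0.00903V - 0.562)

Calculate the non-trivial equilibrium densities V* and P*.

V* ≈ 62.2, P* ≈ 20.1

Set dP/dt = 0 with P > 0: 0.00903V - 0.562 = 0, so V* = 0.562/0.00903 = 62.2.
Set dV/dt = 0 with V > 0: 0.775 - 0.0386P = 0, so P* = 0.775/0.0386 = 20.1.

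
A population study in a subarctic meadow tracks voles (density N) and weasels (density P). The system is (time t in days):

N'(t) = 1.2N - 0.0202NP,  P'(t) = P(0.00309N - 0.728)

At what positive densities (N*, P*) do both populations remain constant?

Set dP/dt = 0 with P > 0: 0.00309N - 0.728 = 0, so N* = 0.728/0.00309 = 236.
Set dN/dt = 0 with N > 0: 1.2 - 0.0202P = 0, so P* = 1.2/0.0202 = 59.4.

N* ≈ 236, P* ≈ 59.4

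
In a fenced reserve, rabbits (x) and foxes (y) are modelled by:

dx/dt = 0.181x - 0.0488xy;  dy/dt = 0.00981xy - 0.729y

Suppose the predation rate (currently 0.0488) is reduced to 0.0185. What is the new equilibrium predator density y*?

y* ≈ 9.78

At the interior fixed point, setting dx/dt = 0 with x > 0 fixes y* = (prey growth rate)/(xy coefficient) — independent of the other coefficients.
With the change, y* = 0.181/0.0185 = 9.78; it rises from 3.71.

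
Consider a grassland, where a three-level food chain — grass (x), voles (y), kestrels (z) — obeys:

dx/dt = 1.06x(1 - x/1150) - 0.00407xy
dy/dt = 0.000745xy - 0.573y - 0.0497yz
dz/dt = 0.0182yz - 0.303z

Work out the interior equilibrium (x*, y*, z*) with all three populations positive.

From dz/dt = 0: 0.0182y* = 0.303, so y* = 16.6.
From dx/dt = 0: 1.06(1 - x*/1150) = 0.00407·16.6, giving x* = 1150·(1 - 0.0639) = 1080.
From dy/dt = 0: 0.000745·1080 - 0.573 = 0.0497z*, so z* = 0.229/0.0497 = 4.61.

x* ≈ 1080, y* ≈ 16.6, z* ≈ 4.61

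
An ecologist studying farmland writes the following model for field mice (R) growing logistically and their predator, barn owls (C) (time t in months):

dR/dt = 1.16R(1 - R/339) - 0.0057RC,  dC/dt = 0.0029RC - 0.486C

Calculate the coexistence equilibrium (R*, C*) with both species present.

From dC/dt = 0 with C > 0: 0.0029R* = 0.486, so R* = 168.
Substitute into dR/dt = 0: 1.16(1 - 168/339) = 0.0057C*.
The bracket is 0.506, giving C* = 0.587/0.0057 = 103.

R* ≈ 168, C* ≈ 103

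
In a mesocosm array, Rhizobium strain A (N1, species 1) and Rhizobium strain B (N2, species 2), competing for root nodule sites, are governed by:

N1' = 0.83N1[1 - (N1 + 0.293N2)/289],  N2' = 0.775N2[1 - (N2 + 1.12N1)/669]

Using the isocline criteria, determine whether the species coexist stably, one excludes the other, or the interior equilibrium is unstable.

stable coexistence

Compare the nullcline intercepts: K1/α12 = 289/0.293 = 986 > K2 = 669; K2/α21 = 669/1.12 = 597 > K1 = 289.
Since both inequalities hold, each species can invade when rare, so the interior equilibrium is stable.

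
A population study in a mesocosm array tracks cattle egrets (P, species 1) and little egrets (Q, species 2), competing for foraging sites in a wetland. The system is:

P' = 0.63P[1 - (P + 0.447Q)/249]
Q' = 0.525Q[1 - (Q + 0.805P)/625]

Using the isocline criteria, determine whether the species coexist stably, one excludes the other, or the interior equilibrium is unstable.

species 2 excludes species 1

Compare the nullcline intercepts: K1/α12 = 249/0.447 = 557 < K2 = 625; K2/α21 = 625/0.805 = 776 > K1 = 249.
Since the inequalities point opposite ways, species 2 can invade but species 1 cannot.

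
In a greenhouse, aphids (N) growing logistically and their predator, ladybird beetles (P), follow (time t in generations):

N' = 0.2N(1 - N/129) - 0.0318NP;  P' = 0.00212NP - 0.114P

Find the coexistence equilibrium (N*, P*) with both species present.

N* ≈ 53.8, P* ≈ 3.67

From dP/dt = 0 with P > 0: 0.00212N* = 0.114, so N* = 53.8.
Substitute into dN/dt = 0: 0.2(1 - 53.8/129) = 0.0318P*.
The bracket is 0.583, giving P* = 0.117/0.0318 = 3.67.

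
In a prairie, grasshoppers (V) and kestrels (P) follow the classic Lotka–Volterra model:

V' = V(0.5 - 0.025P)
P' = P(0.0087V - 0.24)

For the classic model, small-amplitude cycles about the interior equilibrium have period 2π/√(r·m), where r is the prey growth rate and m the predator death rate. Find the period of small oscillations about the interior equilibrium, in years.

T ≈ 18.1 years

Here r = 0.5 and m = 0.24, so r·m = 0.12.
ω = √0.12 = 0.346 per year, hence T = 2π/ω ≈ 18.1 years.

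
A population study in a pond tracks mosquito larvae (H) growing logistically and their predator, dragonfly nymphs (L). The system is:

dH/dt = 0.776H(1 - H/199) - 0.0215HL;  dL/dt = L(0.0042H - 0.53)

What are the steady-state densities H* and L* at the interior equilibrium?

H* ≈ 126, L* ≈ 13.2

From dL/dt = 0 with L > 0: 0.0042H* = 0.53, so H* = 126.
Substitute into dH/dt = 0: 0.776(1 - 126/199) = 0.0215L*.
The bracket is 0.366, giving L* = 0.284/0.0215 = 13.2.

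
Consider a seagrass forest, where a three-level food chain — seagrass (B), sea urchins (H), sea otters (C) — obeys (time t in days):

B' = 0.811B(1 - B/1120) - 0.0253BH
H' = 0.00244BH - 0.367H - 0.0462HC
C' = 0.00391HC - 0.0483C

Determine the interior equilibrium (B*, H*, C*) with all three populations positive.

B* ≈ 688, H* ≈ 12.4, C* ≈ 28.4

From dC/dt = 0: 0.00391H* = 0.0483, so H* = 12.4.
From dB/dt = 0: 0.811(1 - B*/1120) = 0.0253·12.4, giving B* = 1120·(1 - 0.385) = 688.
From dH/dt = 0: 0.00244·688 - 0.367 = 0.0462C*, so C* = 1.31/0.0462 = 28.4.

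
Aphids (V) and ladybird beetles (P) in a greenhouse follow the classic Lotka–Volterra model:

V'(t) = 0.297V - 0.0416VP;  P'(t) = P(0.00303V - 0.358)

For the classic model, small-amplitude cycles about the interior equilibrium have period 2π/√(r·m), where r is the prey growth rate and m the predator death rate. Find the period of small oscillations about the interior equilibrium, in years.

Here r = 0.297 and m = 0.358, so r·m = 0.106.
ω = √0.106 = 0.326 per year, hence T = 2π/ω ≈ 19.3 years.

T ≈ 19.3 years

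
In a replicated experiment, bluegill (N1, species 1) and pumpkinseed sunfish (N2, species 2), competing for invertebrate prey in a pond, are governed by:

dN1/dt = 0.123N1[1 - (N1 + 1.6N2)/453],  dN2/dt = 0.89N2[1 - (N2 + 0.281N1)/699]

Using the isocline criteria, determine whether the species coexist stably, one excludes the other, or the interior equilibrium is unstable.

Compare the nullcline intercepts: K1/α12 = 453/1.6 = 283 < K2 = 699; K2/α21 = 699/0.281 = 2490 > K1 = 453.
Since the inequalities point opposite ways, species 2 can invade but species 1 cannot.

species 2 excludes species 1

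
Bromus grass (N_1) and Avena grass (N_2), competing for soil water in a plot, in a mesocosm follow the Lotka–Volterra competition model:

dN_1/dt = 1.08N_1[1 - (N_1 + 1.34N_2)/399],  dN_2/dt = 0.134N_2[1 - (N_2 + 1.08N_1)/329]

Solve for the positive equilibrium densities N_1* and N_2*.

N_1* ≈ 93.6, N_2* ≈ 228

Setting both brackets to zero gives the nullclines N_1 + 1.34N_2 = 399 and 1.08N_1 + N_2 = 329.
Substituting N_2 = 329 - 1.08N_1 into the first: N_1(1 - 1.34·1.08) = 399 - 1.34·329.
So N_1* = -41.9/-0.447 = 93.6, and then N_2* = 329 - 1.08·93.6 = 228.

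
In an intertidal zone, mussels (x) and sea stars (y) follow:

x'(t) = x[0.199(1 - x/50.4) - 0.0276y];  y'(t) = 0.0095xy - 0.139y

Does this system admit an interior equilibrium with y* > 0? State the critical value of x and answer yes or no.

Threshold x = 14.6; K > 14.6, so yes, the predator persists.

The predator equation gives dy/dt > 0 only when x > 0.139/0.0095 = 14.6.
Without the predator, x → K = 50.4. Since 50.4 > 14.6, the predator can invade and persist.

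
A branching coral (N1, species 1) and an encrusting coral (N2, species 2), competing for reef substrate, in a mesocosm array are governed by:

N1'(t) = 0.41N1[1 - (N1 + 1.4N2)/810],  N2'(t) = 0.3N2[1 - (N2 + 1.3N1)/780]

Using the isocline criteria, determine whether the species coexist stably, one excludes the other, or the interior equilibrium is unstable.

unstable coexistence (outcome depends on initial conditions)

Compare the nullcline intercepts: K1/α12 = 810/1.4 = 579 < K2 = 780; K2/α21 = 780/1.3 = 600 < K1 = 810.
Since both are reversed, neither can invade when rare; the interior point is a saddle.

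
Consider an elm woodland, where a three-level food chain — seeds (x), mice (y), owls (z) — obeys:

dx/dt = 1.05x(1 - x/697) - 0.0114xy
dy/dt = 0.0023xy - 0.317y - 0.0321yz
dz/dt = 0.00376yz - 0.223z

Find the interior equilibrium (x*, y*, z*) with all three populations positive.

x* ≈ 248, y* ≈ 59.3, z* ≈ 7.91

From dz/dt = 0: 0.00376y* = 0.223, so y* = 59.3.
From dx/dt = 0: 1.05(1 - x*/697) = 0.0114·59.3, giving x* = 697·(1 - 0.644) = 248.
From dy/dt = 0: 0.0023·248 - 0.317 = 0.0321z*, so z* = 0.254/0.0321 = 7.91.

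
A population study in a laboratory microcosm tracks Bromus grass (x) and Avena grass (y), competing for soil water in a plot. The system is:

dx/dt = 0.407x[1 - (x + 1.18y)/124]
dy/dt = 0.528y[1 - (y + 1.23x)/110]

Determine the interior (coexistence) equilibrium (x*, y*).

Setting both brackets to zero gives the nullclines x + 1.18y = 124 and 1.23x + y = 110.
Substituting y = 110 - 1.23x into the first: x(1 - 1.18·1.23) = 124 - 1.18·110.
So x* = -5.8/-0.451 = 12.8, and then y* = 110 - 1.23·12.8 = 94.2.

x* ≈ 12.8, y* ≈ 94.2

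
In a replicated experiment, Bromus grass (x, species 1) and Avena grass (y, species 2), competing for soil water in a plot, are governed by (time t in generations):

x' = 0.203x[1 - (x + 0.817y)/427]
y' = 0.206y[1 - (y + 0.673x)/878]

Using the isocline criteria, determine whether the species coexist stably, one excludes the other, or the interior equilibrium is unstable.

Compare the nullcline intercepts: K1/α12 = 427/0.817 = 523 < K2 = 878; K2/α21 = 878/0.673 = 1300 > K1 = 427.
Since the inequalities point opposite ways, species 2 can invade but species 1 cannot.

species 2 excludes species 1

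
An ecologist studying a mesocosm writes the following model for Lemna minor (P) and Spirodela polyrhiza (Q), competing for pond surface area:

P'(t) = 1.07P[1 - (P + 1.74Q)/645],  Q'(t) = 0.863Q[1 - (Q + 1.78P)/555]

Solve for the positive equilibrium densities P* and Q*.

P* ≈ 153, Q* ≈ 283

Setting both brackets to zero gives the nullclines P + 1.74Q = 645 and 1.78P + Q = 555.
Substituting Q = 555 - 1.78P into the first: P(1 - 1.74·1.78) = 645 - 1.74·555.
So P* = -321/-2.1 = 153, and then Q* = 555 - 1.78·153 = 283.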